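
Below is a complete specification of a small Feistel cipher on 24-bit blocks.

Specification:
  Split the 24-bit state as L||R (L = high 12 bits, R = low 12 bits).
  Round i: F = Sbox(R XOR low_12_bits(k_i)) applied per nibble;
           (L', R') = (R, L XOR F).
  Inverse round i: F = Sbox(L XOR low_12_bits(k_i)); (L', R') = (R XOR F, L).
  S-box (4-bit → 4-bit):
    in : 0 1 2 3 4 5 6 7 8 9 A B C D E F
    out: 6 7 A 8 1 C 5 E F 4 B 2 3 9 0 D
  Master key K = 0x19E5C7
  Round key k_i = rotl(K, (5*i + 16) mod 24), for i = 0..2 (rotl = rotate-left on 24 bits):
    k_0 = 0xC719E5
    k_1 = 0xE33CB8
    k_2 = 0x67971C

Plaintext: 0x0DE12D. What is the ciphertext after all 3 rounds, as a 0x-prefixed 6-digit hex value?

0x9E9F3D

s_0 = plaintext = 0x0DE12D
s_1 = Round(s_0, k_0) = 0x12DFE1
s_2 = Round(s_1, k_1) = 0xFE19E9
s_3 = Round(s_2, k_2) = 0x9E9F3D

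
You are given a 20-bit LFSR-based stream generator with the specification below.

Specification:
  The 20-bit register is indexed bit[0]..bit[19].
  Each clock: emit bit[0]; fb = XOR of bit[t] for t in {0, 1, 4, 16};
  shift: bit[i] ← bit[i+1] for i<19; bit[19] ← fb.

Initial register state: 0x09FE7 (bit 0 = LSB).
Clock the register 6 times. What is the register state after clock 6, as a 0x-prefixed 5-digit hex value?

0x2827F

reg_0 = 0x09FE7
clock 1: out=1, reg = 0x04FF3
clock 2: out=1, reg = 0x827F9
clock 3: out=1, reg = 0x413FC
clock 4: out=0, reg = 0xA09FE
clock 5: out=0, reg = 0x504FF
clock 6: out=1, reg = 0x2827F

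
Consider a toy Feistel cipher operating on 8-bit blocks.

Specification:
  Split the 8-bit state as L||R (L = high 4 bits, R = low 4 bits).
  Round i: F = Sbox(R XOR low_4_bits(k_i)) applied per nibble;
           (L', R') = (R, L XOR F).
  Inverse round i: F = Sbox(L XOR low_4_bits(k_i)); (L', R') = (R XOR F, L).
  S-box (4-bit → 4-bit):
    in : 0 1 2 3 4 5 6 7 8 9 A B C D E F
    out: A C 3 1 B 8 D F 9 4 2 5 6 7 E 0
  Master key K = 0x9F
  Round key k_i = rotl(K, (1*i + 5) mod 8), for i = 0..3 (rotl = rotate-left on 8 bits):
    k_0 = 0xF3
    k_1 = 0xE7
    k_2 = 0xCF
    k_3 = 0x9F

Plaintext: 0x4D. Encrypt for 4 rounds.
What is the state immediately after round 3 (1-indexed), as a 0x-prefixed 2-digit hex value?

s_0 = plaintext = 0x4D
s_1 = Round(s_0, k_0) = 0xDA
s_2 = Round(s_1, k_1) = 0xAA
s_3 = Round(s_2, k_2) = 0xA2
s_4 = Round(s_3, k_3) = 0x2D

0xA2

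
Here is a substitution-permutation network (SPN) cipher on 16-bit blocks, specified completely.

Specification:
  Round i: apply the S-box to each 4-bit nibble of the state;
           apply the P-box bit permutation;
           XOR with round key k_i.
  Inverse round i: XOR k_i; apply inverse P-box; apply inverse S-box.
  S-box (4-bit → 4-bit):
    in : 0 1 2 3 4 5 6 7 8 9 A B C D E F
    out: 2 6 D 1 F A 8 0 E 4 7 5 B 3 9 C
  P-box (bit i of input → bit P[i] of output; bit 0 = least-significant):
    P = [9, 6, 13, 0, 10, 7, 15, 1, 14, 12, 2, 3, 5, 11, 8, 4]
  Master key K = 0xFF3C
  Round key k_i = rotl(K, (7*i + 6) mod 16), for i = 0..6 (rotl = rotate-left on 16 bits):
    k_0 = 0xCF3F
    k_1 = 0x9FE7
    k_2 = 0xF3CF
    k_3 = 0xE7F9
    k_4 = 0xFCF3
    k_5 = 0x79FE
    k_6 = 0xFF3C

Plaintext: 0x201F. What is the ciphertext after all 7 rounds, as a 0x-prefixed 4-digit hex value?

s_0 = plaintext = 0x201F
s_1 = Round(s_0, k_0) = 0x7E8E
s_2 = Round(s_1, k_1) = 0x5D6C
s_3 = Round(s_2, k_2) = 0xA99C
s_4 = Round(s_3, k_3) = 0x6C9C
s_5 = Round(s_4, k_4) = 0x2EAA
s_6 = Round(s_5, k_5) = 0x9E06
s_7 = Round(s_6, k_6) = 0xBEB5

0xBEB5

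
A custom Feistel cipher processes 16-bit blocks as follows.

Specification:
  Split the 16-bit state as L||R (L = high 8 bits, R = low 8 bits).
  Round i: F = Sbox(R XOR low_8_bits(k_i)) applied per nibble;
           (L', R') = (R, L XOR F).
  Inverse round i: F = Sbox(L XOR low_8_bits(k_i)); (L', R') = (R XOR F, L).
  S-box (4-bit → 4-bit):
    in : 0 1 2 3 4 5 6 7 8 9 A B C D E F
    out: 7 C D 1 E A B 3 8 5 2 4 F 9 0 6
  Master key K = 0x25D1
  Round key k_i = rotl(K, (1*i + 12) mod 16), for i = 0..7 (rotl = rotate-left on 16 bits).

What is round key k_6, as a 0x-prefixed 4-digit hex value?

K = 0x25D1
k_0 = rotl(K, (1*0+12) mod 16) = rotl(K, 12) = 0x125D
k_1 = rotl(K, (1*1+12) mod 16) = rotl(K, 13) = 0x24BA
k_2 = rotl(K, (1*2+12) mod 16) = rotl(K, 14) = 0x4974
k_3 = rotl(K, (1*3+12) mod 16) = rotl(K, 15) = 0x92E8
k_4 = rotl(K, (1*4+12) mod 16) = rotl(K, 0) = 0x25D1
k_5 = rotl(K, (1*5+12) mod 16) = rotl(K, 1) = 0x4BA2
k_6 = rotl(K, (1*6+12) mod 16) = rotl(K, 2) = 0x9744

0x9744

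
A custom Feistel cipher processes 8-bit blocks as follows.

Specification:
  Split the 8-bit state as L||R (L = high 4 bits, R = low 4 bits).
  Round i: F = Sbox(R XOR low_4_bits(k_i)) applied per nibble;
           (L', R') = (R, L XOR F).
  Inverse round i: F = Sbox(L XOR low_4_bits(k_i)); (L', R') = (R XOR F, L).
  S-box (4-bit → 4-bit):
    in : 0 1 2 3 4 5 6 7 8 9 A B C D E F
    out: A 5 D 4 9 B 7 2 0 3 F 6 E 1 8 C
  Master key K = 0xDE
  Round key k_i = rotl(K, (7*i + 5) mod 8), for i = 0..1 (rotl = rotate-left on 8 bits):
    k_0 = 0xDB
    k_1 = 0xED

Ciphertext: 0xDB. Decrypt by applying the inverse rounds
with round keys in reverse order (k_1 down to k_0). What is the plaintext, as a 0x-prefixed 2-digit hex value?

0x21

s_0 = ciphertext = 0xDB
s_1 = InvRound(s_0, k_1) = 0x1D
s_2 = InvRound(s_1, k_0) = 0x21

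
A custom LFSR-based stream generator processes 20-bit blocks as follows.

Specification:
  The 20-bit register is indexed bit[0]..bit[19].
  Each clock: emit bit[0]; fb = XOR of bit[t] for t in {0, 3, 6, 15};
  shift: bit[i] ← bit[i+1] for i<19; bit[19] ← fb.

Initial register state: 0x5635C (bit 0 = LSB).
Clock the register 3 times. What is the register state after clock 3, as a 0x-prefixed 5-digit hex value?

reg_0 = 0x5635C
clock 1: out=0, reg = 0x2B1AE
clock 2: out=0, reg = 0x158D7
clock 3: out=1, reg = 0x0AC6B

0x0AC6B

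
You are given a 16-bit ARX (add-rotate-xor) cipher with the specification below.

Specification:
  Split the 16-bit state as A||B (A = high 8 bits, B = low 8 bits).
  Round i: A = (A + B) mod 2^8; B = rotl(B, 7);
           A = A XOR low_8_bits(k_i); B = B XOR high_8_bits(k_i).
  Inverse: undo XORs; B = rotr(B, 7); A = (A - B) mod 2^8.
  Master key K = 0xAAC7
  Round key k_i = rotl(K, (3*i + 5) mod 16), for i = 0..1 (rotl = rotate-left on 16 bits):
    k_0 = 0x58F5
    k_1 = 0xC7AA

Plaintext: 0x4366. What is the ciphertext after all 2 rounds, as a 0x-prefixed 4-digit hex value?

s_0 = plaintext = 0x4366
s_1 = Round(s_0, k_0) = 0x5C6B
s_2 = Round(s_1, k_1) = 0x6D72

0x6D72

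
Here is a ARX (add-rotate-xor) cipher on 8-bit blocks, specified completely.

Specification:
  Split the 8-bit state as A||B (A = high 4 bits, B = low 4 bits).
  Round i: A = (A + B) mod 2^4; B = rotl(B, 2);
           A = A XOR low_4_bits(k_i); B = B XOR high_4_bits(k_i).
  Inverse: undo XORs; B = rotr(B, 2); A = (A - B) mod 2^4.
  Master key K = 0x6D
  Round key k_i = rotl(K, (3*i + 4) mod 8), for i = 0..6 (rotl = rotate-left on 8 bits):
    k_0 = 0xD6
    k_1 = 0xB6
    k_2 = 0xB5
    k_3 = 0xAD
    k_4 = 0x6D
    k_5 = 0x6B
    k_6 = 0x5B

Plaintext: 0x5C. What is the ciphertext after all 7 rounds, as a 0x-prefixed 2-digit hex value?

s_0 = plaintext = 0x5C
s_1 = Round(s_0, k_0) = 0x7E
s_2 = Round(s_1, k_1) = 0x30
s_3 = Round(s_2, k_2) = 0x6B
s_4 = Round(s_3, k_3) = 0xC4
s_5 = Round(s_4, k_4) = 0xD7
s_6 = Round(s_5, k_5) = 0xFB
s_7 = Round(s_6, k_6) = 0x1B

0x1B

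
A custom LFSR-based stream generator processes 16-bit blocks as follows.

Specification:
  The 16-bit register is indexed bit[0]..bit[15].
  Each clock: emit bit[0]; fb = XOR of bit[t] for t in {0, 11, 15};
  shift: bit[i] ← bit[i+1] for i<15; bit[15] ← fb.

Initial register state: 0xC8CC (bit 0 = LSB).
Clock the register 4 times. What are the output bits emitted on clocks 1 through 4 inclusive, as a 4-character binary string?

0011

reg_0 = 0xC8CC
clock 1: out=0, reg = 0x6466
clock 2: out=0, reg = 0x3233
clock 3: out=1, reg = 0x9919
clock 4: out=1, reg = 0xCC8C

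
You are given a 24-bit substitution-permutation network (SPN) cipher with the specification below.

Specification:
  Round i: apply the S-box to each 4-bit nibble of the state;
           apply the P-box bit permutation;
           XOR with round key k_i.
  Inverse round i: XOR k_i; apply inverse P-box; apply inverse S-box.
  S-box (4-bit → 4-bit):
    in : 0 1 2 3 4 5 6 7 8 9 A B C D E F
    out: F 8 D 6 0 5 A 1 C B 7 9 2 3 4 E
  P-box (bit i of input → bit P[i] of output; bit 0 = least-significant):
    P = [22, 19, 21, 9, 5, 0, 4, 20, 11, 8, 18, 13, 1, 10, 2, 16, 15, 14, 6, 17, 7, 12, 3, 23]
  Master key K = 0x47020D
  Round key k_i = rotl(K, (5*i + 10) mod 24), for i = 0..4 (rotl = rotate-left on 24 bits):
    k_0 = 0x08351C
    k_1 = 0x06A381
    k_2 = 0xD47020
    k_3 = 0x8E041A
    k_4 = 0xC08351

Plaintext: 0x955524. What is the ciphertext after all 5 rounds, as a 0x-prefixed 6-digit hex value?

s_0 = plaintext = 0x955524
s_1 = Round(s_0, k_0) = 0x9CADEA
s_2 = Round(s_1, k_1) = 0xEEFE17
s_3 = Round(s_2, k_2) = 0x81746C
s_4 = Round(s_3, k_3) = 0x140411
s_5 = Round(s_4, k_4) = 0x518557

0x518557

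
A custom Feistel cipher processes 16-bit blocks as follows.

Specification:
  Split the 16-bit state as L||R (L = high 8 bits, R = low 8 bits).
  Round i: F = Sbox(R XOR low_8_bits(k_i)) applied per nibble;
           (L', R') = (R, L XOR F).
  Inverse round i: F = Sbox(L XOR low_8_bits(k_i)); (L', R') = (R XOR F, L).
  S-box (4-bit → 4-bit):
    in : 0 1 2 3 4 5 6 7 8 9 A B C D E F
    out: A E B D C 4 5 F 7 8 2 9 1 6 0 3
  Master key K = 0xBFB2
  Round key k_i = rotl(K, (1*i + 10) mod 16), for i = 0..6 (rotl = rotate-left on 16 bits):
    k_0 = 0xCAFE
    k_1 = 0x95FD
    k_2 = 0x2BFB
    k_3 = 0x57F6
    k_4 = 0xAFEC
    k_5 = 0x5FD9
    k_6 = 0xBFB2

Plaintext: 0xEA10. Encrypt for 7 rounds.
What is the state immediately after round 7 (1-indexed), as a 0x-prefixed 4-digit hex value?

s_0 = plaintext = 0xEA10
s_1 = Round(s_0, k_0) = 0x10EA
s_2 = Round(s_1, k_1) = 0xEAFF
s_3 = Round(s_2, k_2) = 0xFF46
s_4 = Round(s_3, k_3) = 0x4665
s_5 = Round(s_4, k_4) = 0x653E
s_6 = Round(s_5, k_5) = 0x3E6A
s_7 = Round(s_6, k_6) = 0x6A59

0x6A59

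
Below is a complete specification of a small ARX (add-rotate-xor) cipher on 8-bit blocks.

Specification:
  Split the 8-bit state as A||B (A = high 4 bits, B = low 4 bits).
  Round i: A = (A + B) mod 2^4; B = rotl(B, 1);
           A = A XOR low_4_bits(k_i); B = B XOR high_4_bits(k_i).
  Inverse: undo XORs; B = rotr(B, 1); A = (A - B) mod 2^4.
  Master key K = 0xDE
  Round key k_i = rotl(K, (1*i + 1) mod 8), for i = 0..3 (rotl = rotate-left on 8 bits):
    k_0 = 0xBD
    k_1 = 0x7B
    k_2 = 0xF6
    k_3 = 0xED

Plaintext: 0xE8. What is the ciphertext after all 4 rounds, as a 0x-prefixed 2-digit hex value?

0xC9

s_0 = plaintext = 0xE8
s_1 = Round(s_0, k_0) = 0xBA
s_2 = Round(s_1, k_1) = 0xE2
s_3 = Round(s_2, k_2) = 0x6B
s_4 = Round(s_3, k_3) = 0xC9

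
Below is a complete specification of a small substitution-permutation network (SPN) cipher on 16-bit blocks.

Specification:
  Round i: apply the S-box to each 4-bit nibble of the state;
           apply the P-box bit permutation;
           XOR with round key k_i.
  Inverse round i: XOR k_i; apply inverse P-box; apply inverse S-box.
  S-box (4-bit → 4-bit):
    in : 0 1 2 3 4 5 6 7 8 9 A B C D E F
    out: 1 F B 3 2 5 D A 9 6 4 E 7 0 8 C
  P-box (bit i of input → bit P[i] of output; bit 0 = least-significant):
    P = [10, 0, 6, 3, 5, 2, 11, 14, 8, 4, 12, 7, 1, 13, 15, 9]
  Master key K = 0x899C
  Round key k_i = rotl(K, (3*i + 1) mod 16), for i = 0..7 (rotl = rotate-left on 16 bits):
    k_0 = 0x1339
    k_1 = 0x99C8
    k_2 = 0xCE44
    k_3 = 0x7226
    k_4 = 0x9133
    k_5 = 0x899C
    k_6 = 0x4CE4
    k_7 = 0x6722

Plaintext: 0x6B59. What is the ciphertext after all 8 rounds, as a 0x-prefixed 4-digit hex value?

0x344E

s_0 = plaintext = 0x6B59
s_1 = Round(s_0, k_0) = 0x89CA
s_2 = Round(s_1, k_1) = 0x83BE
s_3 = Round(s_2, k_2) = 0x855A
s_4 = Round(s_3, k_3) = 0x6944
s_5 = Round(s_4, k_4) = 0x0324
s_6 = Round(s_5, k_5) = 0xC8AB
s_7 = Round(s_6, k_6) = 0xE52F
s_8 = Round(s_7, k_7) = 0x344E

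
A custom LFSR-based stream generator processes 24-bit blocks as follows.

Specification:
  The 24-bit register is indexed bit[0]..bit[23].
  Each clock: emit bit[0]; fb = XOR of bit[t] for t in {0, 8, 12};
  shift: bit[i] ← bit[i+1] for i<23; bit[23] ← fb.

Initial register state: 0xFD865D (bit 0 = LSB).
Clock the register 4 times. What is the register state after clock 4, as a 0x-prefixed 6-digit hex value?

reg_0 = 0xFD865D
clock 1: out=1, reg = 0xFEC32E
clock 2: out=0, reg = 0xFF6197
clock 3: out=1, reg = 0x7FB0CB
clock 4: out=1, reg = 0x3FD865

0x3FD865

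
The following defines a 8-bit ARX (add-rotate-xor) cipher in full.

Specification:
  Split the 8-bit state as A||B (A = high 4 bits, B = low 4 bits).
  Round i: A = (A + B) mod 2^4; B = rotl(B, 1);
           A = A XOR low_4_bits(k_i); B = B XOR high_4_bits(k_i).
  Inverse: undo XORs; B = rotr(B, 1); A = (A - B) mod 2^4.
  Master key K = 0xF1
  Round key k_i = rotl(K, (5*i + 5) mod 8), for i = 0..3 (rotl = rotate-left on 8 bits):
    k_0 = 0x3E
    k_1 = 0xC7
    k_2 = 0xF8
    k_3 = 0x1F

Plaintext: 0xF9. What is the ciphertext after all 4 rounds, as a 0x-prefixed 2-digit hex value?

s_0 = plaintext = 0xF9
s_1 = Round(s_0, k_0) = 0x60
s_2 = Round(s_1, k_1) = 0x1C
s_3 = Round(s_2, k_2) = 0x56
s_4 = Round(s_3, k_3) = 0x4D

0x4D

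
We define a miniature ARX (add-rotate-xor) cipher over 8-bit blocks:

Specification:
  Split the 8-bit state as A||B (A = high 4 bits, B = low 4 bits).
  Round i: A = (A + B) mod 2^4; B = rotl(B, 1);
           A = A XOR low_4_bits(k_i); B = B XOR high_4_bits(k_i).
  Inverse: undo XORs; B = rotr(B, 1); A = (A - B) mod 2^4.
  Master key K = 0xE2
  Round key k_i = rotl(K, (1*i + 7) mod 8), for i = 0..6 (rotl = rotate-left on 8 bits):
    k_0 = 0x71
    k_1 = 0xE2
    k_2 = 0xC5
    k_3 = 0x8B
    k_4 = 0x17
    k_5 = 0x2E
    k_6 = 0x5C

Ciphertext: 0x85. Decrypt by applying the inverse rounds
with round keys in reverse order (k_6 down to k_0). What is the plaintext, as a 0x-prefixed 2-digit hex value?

0xB1

s_0 = ciphertext = 0x85
s_1 = InvRound(s_0, k_6) = 0x40
s_2 = InvRound(s_1, k_5) = 0x91
s_3 = InvRound(s_2, k_4) = 0xE0
s_4 = InvRound(s_3, k_3) = 0x14
s_5 = InvRound(s_4, k_2) = 0x04
s_6 = InvRound(s_5, k_1) = 0xD5
s_7 = InvRound(s_6, k_0) = 0xB1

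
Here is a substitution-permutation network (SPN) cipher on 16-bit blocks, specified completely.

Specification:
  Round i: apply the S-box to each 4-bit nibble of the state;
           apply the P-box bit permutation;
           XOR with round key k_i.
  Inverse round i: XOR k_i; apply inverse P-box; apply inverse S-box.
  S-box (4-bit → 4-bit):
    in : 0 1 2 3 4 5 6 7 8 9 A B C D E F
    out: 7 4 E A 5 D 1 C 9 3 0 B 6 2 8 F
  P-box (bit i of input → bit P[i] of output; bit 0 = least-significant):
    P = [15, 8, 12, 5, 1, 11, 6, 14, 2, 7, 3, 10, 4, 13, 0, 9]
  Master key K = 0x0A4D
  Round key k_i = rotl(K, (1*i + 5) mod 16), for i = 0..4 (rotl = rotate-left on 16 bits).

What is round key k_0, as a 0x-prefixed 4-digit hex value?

K = 0x0A4D
k_0 = rotl(K, (1*0+5) mod 16) = rotl(K, 5) = 0x49A1

0x49A1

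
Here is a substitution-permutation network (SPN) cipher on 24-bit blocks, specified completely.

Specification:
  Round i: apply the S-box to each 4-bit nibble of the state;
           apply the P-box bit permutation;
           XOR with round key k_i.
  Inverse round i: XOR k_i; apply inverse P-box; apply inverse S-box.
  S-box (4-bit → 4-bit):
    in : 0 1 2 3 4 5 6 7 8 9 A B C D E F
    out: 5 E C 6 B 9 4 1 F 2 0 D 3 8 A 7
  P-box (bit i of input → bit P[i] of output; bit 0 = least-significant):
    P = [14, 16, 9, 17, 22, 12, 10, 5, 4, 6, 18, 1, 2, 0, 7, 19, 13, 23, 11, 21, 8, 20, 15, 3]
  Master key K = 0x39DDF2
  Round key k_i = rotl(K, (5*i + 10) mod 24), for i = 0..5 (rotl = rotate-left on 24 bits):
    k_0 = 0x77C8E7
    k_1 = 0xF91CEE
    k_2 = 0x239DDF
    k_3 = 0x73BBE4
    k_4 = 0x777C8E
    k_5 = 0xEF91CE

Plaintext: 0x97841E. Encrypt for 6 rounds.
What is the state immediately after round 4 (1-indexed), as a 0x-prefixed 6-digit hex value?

0xB0AFE1

s_0 = plaintext = 0x97841E
s_1 = Round(s_0, k_0) = 0x6CFC10
s_2 = Round(s_1, k_1) = 0x79EA1B
s_3 = Round(s_2, k_2) = 0xA9CAFE
s_4 = Round(s_3, k_3) = 0xB0AFE1
s_5 = Round(s_4, k_4) = 0x70C7F6
s_6 = Round(s_5, k_5) = 0xAFAEDB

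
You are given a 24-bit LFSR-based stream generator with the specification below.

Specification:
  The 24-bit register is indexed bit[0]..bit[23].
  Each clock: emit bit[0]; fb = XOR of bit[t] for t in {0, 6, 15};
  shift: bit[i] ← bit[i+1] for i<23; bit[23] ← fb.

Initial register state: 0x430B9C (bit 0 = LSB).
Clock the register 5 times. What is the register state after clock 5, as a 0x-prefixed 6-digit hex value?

0xA2185C

reg_0 = 0x430B9C
clock 1: out=0, reg = 0x2185CE
clock 2: out=0, reg = 0x10C2E7
clock 3: out=1, reg = 0x886173
clock 4: out=1, reg = 0x4430B9
clock 5: out=1, reg = 0xA2185C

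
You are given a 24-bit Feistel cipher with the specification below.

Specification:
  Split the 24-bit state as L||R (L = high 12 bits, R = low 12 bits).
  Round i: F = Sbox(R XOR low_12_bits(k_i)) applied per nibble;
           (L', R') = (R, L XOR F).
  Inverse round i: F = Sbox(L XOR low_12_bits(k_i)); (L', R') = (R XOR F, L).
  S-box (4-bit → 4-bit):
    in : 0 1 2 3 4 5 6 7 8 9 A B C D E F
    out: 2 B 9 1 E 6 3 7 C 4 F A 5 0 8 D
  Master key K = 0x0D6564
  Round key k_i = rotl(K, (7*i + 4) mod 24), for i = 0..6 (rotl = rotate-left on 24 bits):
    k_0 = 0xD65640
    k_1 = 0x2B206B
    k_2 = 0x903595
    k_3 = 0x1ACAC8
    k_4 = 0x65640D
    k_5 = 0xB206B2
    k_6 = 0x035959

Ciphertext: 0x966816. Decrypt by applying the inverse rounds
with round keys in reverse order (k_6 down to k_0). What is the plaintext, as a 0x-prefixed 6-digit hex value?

s_0 = ciphertext = 0x966816
s_1 = InvRound(s_0, k_6) = 0xA0B966
s_2 = InvRound(s_1, k_5) = 0xCC2A0B
s_3 = InvRound(s_2, k_4) = 0x656CC2
s_4 = InvRound(s_3, k_3) = 0x98A656
s_5 = InvRound(s_4, k_2) = 0x3EB98A
s_6 = InvRound(s_5, k_1) = 0x8483EB
s_7 = InvRound(s_6, k_0) = 0xBC7848

0xBC7848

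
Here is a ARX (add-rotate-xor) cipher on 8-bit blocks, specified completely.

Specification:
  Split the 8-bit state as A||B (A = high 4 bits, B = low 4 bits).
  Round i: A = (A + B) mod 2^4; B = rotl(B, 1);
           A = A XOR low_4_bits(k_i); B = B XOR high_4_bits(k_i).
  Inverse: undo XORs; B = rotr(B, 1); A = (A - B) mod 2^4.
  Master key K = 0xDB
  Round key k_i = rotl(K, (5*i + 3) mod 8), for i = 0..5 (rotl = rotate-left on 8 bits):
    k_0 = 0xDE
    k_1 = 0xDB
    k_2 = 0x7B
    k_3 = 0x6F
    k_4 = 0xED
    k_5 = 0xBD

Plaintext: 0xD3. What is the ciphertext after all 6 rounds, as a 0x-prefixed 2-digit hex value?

0x2E

s_0 = plaintext = 0xD3
s_1 = Round(s_0, k_0) = 0xEB
s_2 = Round(s_1, k_1) = 0x2A
s_3 = Round(s_2, k_2) = 0x72
s_4 = Round(s_3, k_3) = 0x62
s_5 = Round(s_4, k_4) = 0x5A
s_6 = Round(s_5, k_5) = 0x2E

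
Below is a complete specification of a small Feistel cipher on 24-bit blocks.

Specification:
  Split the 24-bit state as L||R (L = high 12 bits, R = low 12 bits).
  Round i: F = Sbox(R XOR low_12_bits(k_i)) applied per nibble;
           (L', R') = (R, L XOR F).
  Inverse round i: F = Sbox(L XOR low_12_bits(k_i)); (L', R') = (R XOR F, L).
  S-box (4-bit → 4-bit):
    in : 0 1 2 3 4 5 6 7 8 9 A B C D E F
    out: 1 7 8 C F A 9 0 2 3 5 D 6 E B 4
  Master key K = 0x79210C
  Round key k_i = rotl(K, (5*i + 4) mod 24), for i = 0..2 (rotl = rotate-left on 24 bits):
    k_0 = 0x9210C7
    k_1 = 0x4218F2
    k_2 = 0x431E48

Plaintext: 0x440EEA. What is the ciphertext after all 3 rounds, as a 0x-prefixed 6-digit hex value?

0xE2CE51

s_0 = plaintext = 0x440EEA
s_1 = Round(s_0, k_0) = 0xEEAFCE
s_2 = Round(s_1, k_1) = 0xFCEE2C
s_3 = Round(s_2, k_2) = 0xE2CE51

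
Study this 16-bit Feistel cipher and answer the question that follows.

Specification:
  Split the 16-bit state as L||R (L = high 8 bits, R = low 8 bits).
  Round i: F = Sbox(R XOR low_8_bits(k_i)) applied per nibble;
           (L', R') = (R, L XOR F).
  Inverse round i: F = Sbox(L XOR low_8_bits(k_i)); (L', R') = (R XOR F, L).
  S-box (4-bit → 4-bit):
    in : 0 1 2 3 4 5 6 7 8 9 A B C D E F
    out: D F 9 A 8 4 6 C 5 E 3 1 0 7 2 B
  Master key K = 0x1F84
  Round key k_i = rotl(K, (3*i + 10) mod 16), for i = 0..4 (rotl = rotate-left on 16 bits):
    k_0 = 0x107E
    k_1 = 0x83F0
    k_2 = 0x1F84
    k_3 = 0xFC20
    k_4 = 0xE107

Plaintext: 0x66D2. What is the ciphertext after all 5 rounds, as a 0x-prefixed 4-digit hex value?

0x15C2

s_0 = plaintext = 0x66D2
s_1 = Round(s_0, k_0) = 0xD256
s_2 = Round(s_1, k_1) = 0x56E4
s_3 = Round(s_2, k_2) = 0xE43B
s_4 = Round(s_3, k_3) = 0x3B15
s_5 = Round(s_4, k_4) = 0x15C2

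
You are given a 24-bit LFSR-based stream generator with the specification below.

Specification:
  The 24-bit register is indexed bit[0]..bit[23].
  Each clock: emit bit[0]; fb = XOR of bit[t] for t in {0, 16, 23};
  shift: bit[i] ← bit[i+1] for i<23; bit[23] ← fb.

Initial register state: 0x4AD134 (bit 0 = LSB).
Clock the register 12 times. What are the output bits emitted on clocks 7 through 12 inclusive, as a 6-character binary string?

001000

reg_0 = 0x4AD134
clock 1: out=0, reg = 0x25689A
clock 2: out=0, reg = 0x92B44D
clock 3: out=1, reg = 0x495A26
clock 4: out=0, reg = 0xA4AD13
clock 5: out=1, reg = 0x525689
clock 6: out=1, reg = 0xA92B44
clock 7: out=0, reg = 0x5495A2
clock 8: out=0, reg = 0x2A4AD1
clock 9: out=1, reg = 0x952568
clock 10: out=0, reg = 0x4A92B4
clock 11: out=0, reg = 0x25495A
clock 12: out=0, reg = 0x92A4AD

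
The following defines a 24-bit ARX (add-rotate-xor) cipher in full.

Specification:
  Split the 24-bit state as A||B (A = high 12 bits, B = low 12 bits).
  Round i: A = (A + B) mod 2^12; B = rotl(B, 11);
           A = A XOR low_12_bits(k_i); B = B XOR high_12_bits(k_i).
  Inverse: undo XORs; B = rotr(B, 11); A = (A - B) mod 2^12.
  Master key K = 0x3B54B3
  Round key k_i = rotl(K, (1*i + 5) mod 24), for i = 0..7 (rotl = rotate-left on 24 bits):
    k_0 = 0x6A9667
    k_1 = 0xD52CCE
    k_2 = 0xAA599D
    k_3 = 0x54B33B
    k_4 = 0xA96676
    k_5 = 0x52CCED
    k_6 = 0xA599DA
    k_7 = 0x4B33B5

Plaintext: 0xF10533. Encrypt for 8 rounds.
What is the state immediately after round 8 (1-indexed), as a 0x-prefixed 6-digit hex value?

0xC00EAA

s_0 = plaintext = 0xF10533
s_1 = Round(s_0, k_0) = 0x224C30
s_2 = Round(s_1, k_1) = 0x29AB4A
s_3 = Round(s_2, k_2) = 0x479F00
s_4 = Round(s_3, k_3) = 0x0422CB
s_5 = Round(s_4, k_4) = 0x57B3F3
s_6 = Round(s_5, k_5) = 0x583CD5
s_7 = Round(s_6, k_6) = 0xB82433
s_8 = Round(s_7, k_7) = 0xC00EAA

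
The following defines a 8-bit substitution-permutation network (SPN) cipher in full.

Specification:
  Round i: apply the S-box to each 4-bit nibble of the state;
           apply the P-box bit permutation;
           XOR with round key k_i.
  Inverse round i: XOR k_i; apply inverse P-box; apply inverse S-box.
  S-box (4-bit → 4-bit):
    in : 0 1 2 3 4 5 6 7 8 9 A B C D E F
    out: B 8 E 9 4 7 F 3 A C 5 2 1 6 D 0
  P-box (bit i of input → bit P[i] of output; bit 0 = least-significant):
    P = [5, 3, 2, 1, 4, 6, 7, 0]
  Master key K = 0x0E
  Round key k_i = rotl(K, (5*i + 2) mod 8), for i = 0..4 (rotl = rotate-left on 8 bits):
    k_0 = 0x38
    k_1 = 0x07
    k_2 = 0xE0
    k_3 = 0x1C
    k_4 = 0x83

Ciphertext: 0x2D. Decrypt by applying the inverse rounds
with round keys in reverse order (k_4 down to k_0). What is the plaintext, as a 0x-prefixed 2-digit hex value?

0x05

s_0 = ciphertext = 0x2D
s_1 = InvRound(s_0, k_4) = 0x46
s_2 = InvRound(s_1, k_3) = 0x78
s_3 = InvRound(s_2, k_2) = 0xAB
s_4 = InvRound(s_3, k_1) = 0x45
s_5 = InvRound(s_4, k_0) = 0x05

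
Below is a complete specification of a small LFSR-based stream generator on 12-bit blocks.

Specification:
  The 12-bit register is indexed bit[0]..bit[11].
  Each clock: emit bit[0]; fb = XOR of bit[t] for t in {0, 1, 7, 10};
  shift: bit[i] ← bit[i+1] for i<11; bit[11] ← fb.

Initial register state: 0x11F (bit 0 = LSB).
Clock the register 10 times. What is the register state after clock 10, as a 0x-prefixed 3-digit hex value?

0x8E8

reg_0 = 0x11F
clock 1: out=1, reg = 0x08F
clock 2: out=1, reg = 0x847
clock 3: out=1, reg = 0x423
clock 4: out=1, reg = 0xA11
clock 5: out=1, reg = 0xD08
clock 6: out=0, reg = 0xE84
clock 7: out=0, reg = 0x742
clock 8: out=0, reg = 0x3A1
clock 9: out=1, reg = 0x1D0
clock 10: out=0, reg = 0x8E8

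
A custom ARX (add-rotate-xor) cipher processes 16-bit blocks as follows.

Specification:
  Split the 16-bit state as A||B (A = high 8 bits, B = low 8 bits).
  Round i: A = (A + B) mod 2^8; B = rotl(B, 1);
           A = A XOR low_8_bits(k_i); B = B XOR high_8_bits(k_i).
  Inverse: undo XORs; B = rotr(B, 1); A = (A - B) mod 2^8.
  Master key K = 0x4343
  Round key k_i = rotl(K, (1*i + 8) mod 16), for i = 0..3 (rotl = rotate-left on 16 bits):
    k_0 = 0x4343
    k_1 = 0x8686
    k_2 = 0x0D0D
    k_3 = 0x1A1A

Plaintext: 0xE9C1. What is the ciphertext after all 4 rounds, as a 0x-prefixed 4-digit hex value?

s_0 = plaintext = 0xE9C1
s_1 = Round(s_0, k_0) = 0xE9C0
s_2 = Round(s_1, k_1) = 0x2F07
s_3 = Round(s_2, k_2) = 0x3B03
s_4 = Round(s_3, k_3) = 0x241C

0x241C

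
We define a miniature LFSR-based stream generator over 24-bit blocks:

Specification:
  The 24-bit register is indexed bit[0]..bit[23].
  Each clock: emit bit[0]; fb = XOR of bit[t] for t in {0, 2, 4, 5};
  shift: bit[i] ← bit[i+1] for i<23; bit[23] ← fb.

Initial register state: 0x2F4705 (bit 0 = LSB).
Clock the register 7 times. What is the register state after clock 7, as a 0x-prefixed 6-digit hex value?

0x185E8E

reg_0 = 0x2F4705
clock 1: out=1, reg = 0x17A382
clock 2: out=0, reg = 0x0BD1C1
clock 3: out=1, reg = 0x85E8E0
clock 4: out=0, reg = 0xC2F470
clock 5: out=0, reg = 0x617A38
clock 6: out=0, reg = 0x30BD1C
clock 7: out=0, reg = 0x185E8E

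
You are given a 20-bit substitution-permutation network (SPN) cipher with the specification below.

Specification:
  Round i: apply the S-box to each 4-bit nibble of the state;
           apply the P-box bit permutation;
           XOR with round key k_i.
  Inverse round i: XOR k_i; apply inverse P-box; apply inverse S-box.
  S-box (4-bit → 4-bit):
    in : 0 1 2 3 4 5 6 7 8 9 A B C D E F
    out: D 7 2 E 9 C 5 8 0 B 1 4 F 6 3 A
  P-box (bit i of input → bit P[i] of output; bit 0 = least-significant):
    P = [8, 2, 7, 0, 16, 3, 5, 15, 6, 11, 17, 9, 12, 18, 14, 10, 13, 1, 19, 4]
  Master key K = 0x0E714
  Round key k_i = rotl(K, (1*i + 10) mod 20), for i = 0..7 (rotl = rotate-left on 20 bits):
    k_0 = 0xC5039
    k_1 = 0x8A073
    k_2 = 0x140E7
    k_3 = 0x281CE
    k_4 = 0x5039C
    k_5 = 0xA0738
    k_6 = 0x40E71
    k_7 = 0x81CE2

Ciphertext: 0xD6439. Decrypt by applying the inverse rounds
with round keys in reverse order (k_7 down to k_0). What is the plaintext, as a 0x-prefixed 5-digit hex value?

0x05537

s_0 = ciphertext = 0xD6439
s_1 = InvRound(s_0, k_7) = 0x91EE5
s_2 = InvRound(s_1, k_6) = 0x5E8AD
s_3 = InvRound(s_2, k_5) = 0x0334C
s_4 = InvRound(s_3, k_4) = 0x4EAAB
s_5 = InvRound(s_4, k_3) = 0xADCB9
s_6 = InvRound(s_5, k_2) = 0x34192
s_7 = InvRound(s_6, k_1) = 0x6B600
s_8 = InvRound(s_7, k_0) = 0x05537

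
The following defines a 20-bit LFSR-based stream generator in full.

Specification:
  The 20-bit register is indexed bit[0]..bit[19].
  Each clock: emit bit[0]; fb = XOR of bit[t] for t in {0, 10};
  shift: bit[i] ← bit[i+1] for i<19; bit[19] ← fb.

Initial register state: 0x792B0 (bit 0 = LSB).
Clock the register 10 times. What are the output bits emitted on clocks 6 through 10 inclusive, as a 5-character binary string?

10101

reg_0 = 0x792B0
clock 1: out=0, reg = 0x3C958
clock 2: out=0, reg = 0x1E4AC
clock 3: out=0, reg = 0x8F256
clock 4: out=0, reg = 0x4792B
clock 5: out=1, reg = 0xA3C95
clock 6: out=1, reg = 0x51E4A
clock 7: out=0, reg = 0xA8F25
clock 8: out=1, reg = 0x54792
clock 9: out=0, reg = 0xAA3C9
clock 10: out=1, reg = 0xD51E4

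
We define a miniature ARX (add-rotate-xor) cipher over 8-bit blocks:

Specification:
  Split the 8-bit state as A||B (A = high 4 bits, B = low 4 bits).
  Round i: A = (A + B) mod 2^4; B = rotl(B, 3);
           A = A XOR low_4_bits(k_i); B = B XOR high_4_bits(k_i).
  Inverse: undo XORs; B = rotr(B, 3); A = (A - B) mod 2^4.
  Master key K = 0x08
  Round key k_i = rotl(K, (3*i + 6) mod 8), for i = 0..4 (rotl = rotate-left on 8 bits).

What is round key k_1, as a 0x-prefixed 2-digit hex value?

K = 0x08
k_0 = rotl(K, (3*0+6) mod 8) = rotl(K, 6) = 0x02
k_1 = rotl(K, (3*1+6) mod 8) = rotl(K, 1) = 0x10

0x10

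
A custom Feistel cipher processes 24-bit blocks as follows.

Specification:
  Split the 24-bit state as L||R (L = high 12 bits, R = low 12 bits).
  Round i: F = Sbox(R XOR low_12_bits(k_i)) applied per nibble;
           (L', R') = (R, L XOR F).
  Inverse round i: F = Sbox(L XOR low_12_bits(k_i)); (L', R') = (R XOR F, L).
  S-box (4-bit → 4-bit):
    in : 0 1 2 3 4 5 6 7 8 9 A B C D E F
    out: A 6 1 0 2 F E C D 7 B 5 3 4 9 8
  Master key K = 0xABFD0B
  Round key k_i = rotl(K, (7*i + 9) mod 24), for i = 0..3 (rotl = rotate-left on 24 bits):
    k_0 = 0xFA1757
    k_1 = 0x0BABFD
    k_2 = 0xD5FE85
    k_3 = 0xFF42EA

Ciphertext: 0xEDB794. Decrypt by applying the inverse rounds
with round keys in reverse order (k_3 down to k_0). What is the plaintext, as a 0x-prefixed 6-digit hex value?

s_0 = ciphertext = 0xEDB794
s_1 = InvRound(s_0, k_3) = 0x492EDB
s_2 = InvRound(s_1, k_2) = 0x5B7492
s_3 = InvRound(s_2, k_1) = 0xDB95B7
s_4 = InvRound(s_3, k_0) = 0xE2EDB9

0xE2EDB9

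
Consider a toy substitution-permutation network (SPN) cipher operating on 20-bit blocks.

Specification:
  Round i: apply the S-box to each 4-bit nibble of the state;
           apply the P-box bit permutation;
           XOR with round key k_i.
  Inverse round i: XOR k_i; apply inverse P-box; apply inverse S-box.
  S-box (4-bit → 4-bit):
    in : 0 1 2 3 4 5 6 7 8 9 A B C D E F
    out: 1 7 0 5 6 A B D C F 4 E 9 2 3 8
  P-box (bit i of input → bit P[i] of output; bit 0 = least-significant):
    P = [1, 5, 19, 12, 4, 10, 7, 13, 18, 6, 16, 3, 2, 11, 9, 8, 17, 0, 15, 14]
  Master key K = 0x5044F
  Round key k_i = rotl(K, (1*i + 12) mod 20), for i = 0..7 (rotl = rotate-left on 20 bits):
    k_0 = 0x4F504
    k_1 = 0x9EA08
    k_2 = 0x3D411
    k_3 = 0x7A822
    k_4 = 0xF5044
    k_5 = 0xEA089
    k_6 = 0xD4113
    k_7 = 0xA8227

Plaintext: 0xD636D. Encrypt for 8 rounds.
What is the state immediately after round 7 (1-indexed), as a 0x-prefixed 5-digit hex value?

0x6960C

s_0 = plaintext = 0xD636D
s_1 = Round(s_0, k_0) = 0x1D831
s_2 = Round(s_1, k_1) = 0x262B3
s_3 = Round(s_2, k_2) = 0xBF997
s_4 = Round(s_3, k_3) = 0xA5DF9
s_5 = Round(s_4, k_4) = 0x7E926
s_6 = Round(s_5, k_5) = 0x978E7
s_7 = Round(s_6, k_6) = 0x6960C
s_8 = Round(s_7, k_7) = 0xCD978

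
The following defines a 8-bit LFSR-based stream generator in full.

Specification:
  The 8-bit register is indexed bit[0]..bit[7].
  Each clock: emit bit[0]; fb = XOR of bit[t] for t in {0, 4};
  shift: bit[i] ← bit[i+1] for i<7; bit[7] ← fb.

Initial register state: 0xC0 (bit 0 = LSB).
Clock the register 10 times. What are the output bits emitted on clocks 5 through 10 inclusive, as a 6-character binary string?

reg_0 = 0xC0
clock 1: out=0, reg = 0x60
clock 2: out=0, reg = 0x30
clock 3: out=0, reg = 0x98
clock 4: out=0, reg = 0xCC
clock 5: out=0, reg = 0x66
clock 6: out=0, reg = 0x33
clock 7: out=1, reg = 0x19
clock 8: out=1, reg = 0x0C
clock 9: out=0, reg = 0x06
clock 10: out=0, reg = 0x03

001100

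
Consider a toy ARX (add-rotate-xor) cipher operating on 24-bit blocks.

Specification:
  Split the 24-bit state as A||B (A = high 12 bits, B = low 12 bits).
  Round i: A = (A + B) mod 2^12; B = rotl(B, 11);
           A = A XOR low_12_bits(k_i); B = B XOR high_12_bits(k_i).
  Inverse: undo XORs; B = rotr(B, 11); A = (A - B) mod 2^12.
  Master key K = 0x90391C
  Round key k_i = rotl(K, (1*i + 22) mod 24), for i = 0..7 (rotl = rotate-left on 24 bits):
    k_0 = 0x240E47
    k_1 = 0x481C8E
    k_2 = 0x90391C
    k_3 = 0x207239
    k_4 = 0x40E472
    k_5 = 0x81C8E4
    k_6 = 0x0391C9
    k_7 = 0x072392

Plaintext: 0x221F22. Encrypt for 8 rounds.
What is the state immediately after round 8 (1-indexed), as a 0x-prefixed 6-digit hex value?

s_0 = plaintext = 0x221F22
s_1 = Round(s_0, k_0) = 0xF045D1
s_2 = Round(s_1, k_1) = 0x85BE69
s_3 = Round(s_2, k_2) = 0xFD8637
s_4 = Round(s_3, k_3) = 0x43691C
s_5 = Round(s_4, k_4) = 0x920080
s_6 = Round(s_5, k_5) = 0x14485C
s_7 = Round(s_6, k_6) = 0x869417
s_8 = Round(s_7, k_7) = 0xF12A79

0xF12A79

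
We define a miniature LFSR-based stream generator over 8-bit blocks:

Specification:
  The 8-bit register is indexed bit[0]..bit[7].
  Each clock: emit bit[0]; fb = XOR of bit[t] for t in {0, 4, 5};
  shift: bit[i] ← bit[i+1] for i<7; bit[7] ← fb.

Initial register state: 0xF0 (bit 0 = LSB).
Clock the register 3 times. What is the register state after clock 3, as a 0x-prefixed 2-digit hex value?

reg_0 = 0xF0
clock 1: out=0, reg = 0x78
clock 2: out=0, reg = 0x3C
clock 3: out=0, reg = 0x1E

0x1E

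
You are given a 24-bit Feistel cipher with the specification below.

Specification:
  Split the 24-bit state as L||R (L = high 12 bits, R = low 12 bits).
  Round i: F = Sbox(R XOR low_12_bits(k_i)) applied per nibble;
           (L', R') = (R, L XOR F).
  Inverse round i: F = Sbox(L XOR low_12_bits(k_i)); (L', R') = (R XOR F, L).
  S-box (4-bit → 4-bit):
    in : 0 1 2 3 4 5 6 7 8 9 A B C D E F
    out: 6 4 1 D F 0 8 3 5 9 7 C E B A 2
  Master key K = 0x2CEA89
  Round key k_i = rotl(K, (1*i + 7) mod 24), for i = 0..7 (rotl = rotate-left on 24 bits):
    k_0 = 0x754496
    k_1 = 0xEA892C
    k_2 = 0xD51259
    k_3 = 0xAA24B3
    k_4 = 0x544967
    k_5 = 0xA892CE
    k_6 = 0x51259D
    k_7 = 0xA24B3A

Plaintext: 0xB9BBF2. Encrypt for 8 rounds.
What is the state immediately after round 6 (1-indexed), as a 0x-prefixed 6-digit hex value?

s_0 = plaintext = 0xB9BBF2
s_1 = Round(s_0, k_0) = 0xBF2914
s_2 = Round(s_1, k_1) = 0x914D27
s_3 = Round(s_2, k_2) = 0xD27B2E
s_4 = Round(s_3, k_3) = 0xB2EFBC
s_5 = Round(s_4, k_4) = 0xFBC392
s_6 = Round(s_5, k_5) = 0x392BB2
s_7 = Round(s_6, k_6) = 0xBB2980
s_8 = Round(s_7, k_7) = 0x980A75

0x392BB2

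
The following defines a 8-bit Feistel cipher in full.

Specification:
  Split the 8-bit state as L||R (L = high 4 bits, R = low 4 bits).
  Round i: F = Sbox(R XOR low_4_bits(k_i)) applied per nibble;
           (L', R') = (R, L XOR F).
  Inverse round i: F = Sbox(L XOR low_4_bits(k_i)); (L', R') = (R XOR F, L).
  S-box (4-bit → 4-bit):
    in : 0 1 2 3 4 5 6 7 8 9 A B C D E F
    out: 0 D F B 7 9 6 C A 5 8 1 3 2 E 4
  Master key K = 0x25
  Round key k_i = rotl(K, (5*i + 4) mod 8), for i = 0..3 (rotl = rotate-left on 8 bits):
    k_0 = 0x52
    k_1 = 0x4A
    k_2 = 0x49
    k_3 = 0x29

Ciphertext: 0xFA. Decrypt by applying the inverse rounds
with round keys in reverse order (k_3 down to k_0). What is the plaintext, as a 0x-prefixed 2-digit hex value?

0x4F

s_0 = ciphertext = 0xFA
s_1 = InvRound(s_0, k_3) = 0xCF
s_2 = InvRound(s_1, k_2) = 0x6C
s_3 = InvRound(s_2, k_1) = 0xF6
s_4 = InvRound(s_3, k_0) = 0x4F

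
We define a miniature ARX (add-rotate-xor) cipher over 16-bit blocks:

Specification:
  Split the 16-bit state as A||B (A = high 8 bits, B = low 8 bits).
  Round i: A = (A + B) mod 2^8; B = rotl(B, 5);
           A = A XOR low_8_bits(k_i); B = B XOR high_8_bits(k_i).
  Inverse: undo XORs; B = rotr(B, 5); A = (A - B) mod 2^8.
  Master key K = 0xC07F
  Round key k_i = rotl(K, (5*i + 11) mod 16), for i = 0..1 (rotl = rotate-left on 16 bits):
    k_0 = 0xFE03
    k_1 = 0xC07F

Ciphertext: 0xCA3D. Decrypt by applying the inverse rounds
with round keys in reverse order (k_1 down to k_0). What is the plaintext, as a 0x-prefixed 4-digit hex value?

s_0 = ciphertext = 0xCA3D
s_1 = InvRound(s_0, k_1) = 0xC6EF
s_2 = InvRound(s_1, k_0) = 0x3D88

0x3D88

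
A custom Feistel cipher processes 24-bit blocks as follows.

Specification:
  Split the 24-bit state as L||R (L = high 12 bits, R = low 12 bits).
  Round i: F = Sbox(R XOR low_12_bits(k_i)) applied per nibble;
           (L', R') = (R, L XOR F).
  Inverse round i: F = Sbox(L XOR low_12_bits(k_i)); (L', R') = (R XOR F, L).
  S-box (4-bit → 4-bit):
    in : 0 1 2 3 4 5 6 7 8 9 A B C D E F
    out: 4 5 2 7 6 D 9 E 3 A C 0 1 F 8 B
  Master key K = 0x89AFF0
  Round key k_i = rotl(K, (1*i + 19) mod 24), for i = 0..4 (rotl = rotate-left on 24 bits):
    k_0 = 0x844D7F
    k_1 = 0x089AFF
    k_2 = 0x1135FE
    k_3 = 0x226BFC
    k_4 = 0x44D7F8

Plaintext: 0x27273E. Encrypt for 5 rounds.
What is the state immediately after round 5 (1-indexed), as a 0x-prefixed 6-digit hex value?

0x68CD96

s_0 = plaintext = 0x27273E
s_1 = Round(s_0, k_0) = 0x73EE17
s_2 = Round(s_1, k_1) = 0xE171BD
s_3 = Round(s_2, k_2) = 0x1BD870
s_4 = Round(s_3, k_3) = 0x87068C
s_5 = Round(s_4, k_4) = 0x68CD96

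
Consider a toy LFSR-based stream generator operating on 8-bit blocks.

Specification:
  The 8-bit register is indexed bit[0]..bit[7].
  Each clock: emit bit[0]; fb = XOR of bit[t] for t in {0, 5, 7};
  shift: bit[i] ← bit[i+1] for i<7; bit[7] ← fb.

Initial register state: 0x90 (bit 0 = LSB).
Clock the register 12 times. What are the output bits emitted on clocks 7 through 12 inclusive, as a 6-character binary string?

011101

reg_0 = 0x90
clock 1: out=0, reg = 0xC8
clock 2: out=0, reg = 0xE4
clock 3: out=0, reg = 0x72
clock 4: out=0, reg = 0xB9
clock 5: out=1, reg = 0xDC
clock 6: out=0, reg = 0xEE
clock 7: out=0, reg = 0x77
clock 8: out=1, reg = 0x3B
clock 9: out=1, reg = 0x1D
clock 10: out=1, reg = 0x8E
clock 11: out=0, reg = 0xC7
clock 12: out=1, reg = 0x63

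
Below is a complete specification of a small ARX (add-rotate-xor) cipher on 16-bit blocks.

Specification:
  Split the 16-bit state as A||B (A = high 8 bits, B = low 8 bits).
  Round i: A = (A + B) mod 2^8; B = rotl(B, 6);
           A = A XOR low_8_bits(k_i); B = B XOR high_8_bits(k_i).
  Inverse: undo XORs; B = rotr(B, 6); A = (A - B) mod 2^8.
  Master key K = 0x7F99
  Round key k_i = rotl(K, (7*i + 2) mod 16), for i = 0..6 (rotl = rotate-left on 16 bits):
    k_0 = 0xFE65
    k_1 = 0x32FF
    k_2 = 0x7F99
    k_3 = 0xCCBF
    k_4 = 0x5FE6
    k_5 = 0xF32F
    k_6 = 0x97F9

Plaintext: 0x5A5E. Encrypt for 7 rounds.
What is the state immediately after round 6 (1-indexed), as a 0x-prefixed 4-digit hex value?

s_0 = plaintext = 0x5A5E
s_1 = Round(s_0, k_0) = 0xDD69
s_2 = Round(s_1, k_1) = 0xB968
s_3 = Round(s_2, k_2) = 0xB865
s_4 = Round(s_3, k_3) = 0xA295
s_5 = Round(s_4, k_4) = 0xD13A
s_6 = Round(s_5, k_5) = 0x247D
s_7 = Round(s_6, k_6) = 0x58C8

0x247D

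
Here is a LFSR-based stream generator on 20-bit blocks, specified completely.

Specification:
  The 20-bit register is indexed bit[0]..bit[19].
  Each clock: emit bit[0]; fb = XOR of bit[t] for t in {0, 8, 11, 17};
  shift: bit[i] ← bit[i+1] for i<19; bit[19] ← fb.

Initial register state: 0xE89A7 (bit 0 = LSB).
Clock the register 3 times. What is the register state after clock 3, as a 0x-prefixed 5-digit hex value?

reg_0 = 0xE89A7
clock 1: out=1, reg = 0x744D3
clock 2: out=1, reg = 0x3A269
clock 3: out=1, reg = 0x1D134

0x1D134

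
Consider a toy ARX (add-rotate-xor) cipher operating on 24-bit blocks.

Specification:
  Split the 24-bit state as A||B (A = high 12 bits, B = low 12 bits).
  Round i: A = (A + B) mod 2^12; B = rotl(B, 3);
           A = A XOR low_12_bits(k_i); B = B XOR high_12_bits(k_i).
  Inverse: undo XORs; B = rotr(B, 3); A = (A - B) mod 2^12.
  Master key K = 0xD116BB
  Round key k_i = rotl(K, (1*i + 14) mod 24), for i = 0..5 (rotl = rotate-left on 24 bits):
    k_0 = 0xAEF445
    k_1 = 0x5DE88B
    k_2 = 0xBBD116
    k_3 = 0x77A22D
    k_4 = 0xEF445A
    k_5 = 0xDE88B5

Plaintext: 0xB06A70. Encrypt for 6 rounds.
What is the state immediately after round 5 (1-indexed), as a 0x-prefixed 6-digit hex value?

0xFE0F98

s_0 = plaintext = 0xB06A70
s_1 = Round(s_0, k_0) = 0x13396A
s_2 = Round(s_1, k_1) = 0x216E8A
s_3 = Round(s_2, k_2) = 0x1B6FEA
s_4 = Round(s_3, k_3) = 0x38D82D
s_5 = Round(s_4, k_4) = 0xFE0F98
s_6 = Round(s_5, k_5) = 0x7CD12F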